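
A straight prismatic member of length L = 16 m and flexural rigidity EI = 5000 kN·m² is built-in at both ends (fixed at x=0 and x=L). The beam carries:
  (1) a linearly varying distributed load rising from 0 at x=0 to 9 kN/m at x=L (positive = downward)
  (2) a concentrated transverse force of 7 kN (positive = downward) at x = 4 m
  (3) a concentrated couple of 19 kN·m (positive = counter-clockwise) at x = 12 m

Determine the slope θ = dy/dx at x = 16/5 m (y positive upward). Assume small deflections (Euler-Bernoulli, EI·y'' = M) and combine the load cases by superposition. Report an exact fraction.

θ(16/5) = -13277/390625 rad

Load 1 — triangular load w₀=9 kN/m (0→w₀ over full span):
  θ_1 = -w₀(2x(L-x)(L-2x)(x+2L)+x²(L-x)²)/(120LEI) = -9·(2·(16/5)·(16-(16/5))·(16-2·(16/5))·((16/5)+2·16)+(16/5)²·(16-(16/5))²)/(120·16·5000) = -10752/390625 rad
Load 2 — point force P=7 kN at a=4 m (b=L-a=12):
  θ_2 = -Pb²x(2aL-(3a+b)x)/(2L³EI)  [x≤a] = -7·12²·(16/5)·(2·4·16-(3·4+12)·(16/5))/(2·16³·5000) = -63/15625 rad
Load 3 — applied couple M₀=19 kN·m at a=12 m (b=L-a=4):
  θ_3 = (R_Ax²/2 - M_Ax)/EI  [x≤a] with R_A=171/128, M_A=95/16 = ((171/128)·(16/5)²/2 - (95/16)·(16/5))/5000 = -38/15625 rad
Superposition: θ = Σ θ_i = -13277/390625 rad ≈ -0.033989 rad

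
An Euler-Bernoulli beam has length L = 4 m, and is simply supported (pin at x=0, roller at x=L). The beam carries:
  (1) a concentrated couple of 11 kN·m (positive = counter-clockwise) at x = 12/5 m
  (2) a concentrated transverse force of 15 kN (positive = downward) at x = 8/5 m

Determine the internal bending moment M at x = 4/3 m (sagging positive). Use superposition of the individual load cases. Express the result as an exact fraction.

M(4/3) = 47/3 kN·m

Load 1 — applied couple M₀=11 kN·m at a=12/5 m (b=L-a=8/5):
  M_1 = M₀x/L  [x≤a] = 11·(4/3)/4 = 11/3 kN·m
Load 2 — point force P=15 kN at a=8/5 m (b=L-a=12/5):
  M_2 = Pbx/L  [x≤a] = 15·(12/5)·(4/3)/4 = 12 kN·m
Superposition: M = Σ M_i = 47/3 kN·m ≈ 15.666667 kN·m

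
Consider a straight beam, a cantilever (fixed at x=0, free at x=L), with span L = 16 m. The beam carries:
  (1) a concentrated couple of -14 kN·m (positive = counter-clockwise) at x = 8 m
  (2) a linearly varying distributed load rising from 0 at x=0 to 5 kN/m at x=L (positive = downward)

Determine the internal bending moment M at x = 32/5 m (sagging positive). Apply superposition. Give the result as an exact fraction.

Load 1 — applied couple M₀=-14 kN·m at a=8 m (b=L-a=8):
  M_1 = M₀  [x≤a] = (-14) = -14 kN·m
Load 2 — triangular load w₀=5 kN/m (0→w₀ over full span):
  M_2 = w₀Lx/2 - w₀L²/3 - w₀x³/(6L) = 5·16·(32/5)/2 - 5·16²/3 - 5·(32/5)³/(6·16) = -4608/25 kN·m
Superposition: M = Σ M_i = -4958/25 kN·m ≈ -198.320000 kN·m

M(32/5) = -4958/25 kN·m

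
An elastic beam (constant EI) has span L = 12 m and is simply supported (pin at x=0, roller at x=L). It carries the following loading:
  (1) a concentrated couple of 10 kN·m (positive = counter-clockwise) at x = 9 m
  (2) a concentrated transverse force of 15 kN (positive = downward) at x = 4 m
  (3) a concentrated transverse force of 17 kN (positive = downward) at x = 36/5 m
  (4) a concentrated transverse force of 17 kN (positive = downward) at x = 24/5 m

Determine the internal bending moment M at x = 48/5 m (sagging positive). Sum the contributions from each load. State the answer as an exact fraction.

M(48/5) = 254/5 kN·m

Load 1 — applied couple M₀=10 kN·m at a=9 m (b=L-a=3):
  M_1 = M₀x/L - M₀  [x>a] = 10·(48/5)/12 - 10 = -2 kN·m
Load 2 — point force P=15 kN at a=4 m (b=L-a=8):
  M_2 = Pa(L-x)/L  [x>a] = 15·4·(12-(48/5))/12 = 12 kN·m
Load 3 — point force P=17 kN at a=36/5 m (b=L-a=24/5):
  M_3 = Pa(L-x)/L  [x>a] = 17·(36/5)·(12-(48/5))/12 = 612/25 kN·m
Load 4 — point force P=17 kN at a=24/5 m (b=L-a=36/5):
  M_4 = Pa(L-x)/L  [x>a] = 17·(24/5)·(12-(48/5))/12 = 408/25 kN·m
Superposition: M = Σ M_i = 254/5 kN·m ≈ 50.800000 kN·m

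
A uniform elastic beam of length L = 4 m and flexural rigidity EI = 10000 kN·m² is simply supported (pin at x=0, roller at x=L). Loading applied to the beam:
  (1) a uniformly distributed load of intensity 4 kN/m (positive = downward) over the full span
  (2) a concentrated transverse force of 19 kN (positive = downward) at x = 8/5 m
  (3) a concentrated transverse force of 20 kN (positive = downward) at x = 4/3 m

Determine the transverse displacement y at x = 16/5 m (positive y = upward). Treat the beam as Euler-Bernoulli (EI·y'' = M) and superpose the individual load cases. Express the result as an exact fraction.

y(16/5) = -104296/31640625 m

Load 1 — uniform load w=4 kN/m over full span:
  y_1 = -wx(L³-2Lx²+x³)/(24EI) = -4·(16/5)·(4³-2·4·(16/5)²+(16/5)³)/(24·10000) = -928/1171875 m
Load 2 — point force P=19 kN at a=8/5 m (b=L-a=12/5):
  y_2 = -Pa(L-x)(2Lx-a²-x²)/(6LEI)  [x>a] = -19·(8/5)·(4-(16/5))·(2·4·(16/5)-(8/5)²-(16/5)²)/(6·4·10000) = -304/234375 m
Load 3 — point force P=20 kN at a=4/3 m (b=L-a=8/3):
  y_3 = -Pa(L-x)(2Lx-a²-x²)/(6LEI)  [x>a] = -20·(4/3)·(4-(16/5))·(2·4·(16/5)-(4/3)²-(16/5)²)/(6·4·10000) = -1528/1265625 m
Superposition: y = Σ y_i = -104296/31640625 m ≈ -0.003296 m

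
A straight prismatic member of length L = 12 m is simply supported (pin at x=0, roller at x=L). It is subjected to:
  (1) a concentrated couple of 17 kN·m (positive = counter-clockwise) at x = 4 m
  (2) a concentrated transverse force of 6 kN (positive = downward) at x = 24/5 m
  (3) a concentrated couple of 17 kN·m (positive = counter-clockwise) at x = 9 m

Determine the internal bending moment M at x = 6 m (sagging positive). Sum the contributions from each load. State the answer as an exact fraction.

Load 1 — applied couple M₀=17 kN·m at a=4 m (b=L-a=8):
  M_1 = M₀x/L - M₀  [x>a] = 17·6/12 - 17 = -17/2 kN·m
Load 2 — point force P=6 kN at a=24/5 m (b=L-a=36/5):
  M_2 = Pa(L-x)/L  [x>a] = 6·(24/5)·(12-6)/12 = 72/5 kN·m
Load 3 — applied couple M₀=17 kN·m at a=9 m (b=L-a=3):
  M_3 = M₀x/L  [x≤a] = 17·6/12 = 17/2 kN·m
Superposition: M = Σ M_i = 72/5 kN·m ≈ 14.400000 kN·m

M(6) = 72/5 kN·m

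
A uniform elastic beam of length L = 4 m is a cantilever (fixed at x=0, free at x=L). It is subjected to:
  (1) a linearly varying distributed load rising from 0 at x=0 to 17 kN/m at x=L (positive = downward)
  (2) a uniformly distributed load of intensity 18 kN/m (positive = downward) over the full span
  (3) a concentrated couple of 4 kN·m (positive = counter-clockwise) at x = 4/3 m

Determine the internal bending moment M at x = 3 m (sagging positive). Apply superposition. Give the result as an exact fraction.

M(3) = -403/24 kN·m

Load 1 — triangular load w₀=17 kN/m (0→w₀ over full span):
  M_1 = w₀Lx/2 - w₀L²/3 - w₀x³/(6L) = 17·4·3/2 - 17·4²/3 - 17·3³/(6·4) = -187/24 kN·m
Load 2 — uniform load w=18 kN/m over full span:
  M_2 = -w(L-x)²/2 = -18·(4-3)²/2 = -9 kN·m
Load 3 — applied couple M₀=4 kN·m at a=4/3 m (b=L-a=8/3):
  M_3 = 0  [x>a] = 0 kN·m
Superposition: M = Σ M_i = -403/24 kN·m ≈ -16.791667 kN·m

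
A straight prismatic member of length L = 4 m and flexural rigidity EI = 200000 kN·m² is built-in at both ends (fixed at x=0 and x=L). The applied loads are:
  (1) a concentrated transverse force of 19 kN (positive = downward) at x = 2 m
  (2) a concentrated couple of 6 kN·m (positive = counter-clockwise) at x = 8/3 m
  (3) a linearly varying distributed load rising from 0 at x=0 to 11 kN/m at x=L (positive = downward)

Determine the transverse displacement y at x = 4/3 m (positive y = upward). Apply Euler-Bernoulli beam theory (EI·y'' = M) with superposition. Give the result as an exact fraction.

y(4/3) = -7639/182250000 m

Load 1 — point force P=19 kN at a=2 m (b=L-a=2):
  y_1 = -Pb²x²(3aL-(3a+b)x)/(6L³EI)  [x≤a] = -19·2²·(4/3)²·(3·2·4-(3·2+2)·(4/3))/(6·4³·200000) = -19/810000 m
Load 2 — applied couple M₀=6 kN·m at a=8/3 m (b=L-a=4/3):
  y_2 = (R_Ax³/6 - M_Ax²/2)/EI  [x≤a] with R_A=2, M_A=2 = (2·(4/3)³/6 - 2·(4/3)²/2)/200000 = -1/202500 m
Load 3 — triangular load w₀=11 kN/m (0→w₀ over full span):
  y_3 = -w₀x²(L-x)²(x+2L)/(120LEI) = -11·(4/3)²·(4-(4/3))²·((4/3)+2·4)/(120·4·200000) = -154/11390625 m
Superposition: y = Σ y_i = -7639/182250000 m ≈ -0.000042 m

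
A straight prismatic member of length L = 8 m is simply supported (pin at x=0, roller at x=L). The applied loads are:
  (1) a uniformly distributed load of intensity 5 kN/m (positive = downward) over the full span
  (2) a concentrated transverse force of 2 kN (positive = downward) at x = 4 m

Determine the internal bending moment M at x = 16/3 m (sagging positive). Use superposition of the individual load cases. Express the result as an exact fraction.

M(16/3) = 344/9 kN·m

Load 1 — uniform load w=5 kN/m over full span:
  M_1 = wx(L-x)/2 = 5·(16/3)·(8-(16/3))/2 = 320/9 kN·m
Load 2 — point force P=2 kN at a=4 m (b=L-a=4):
  M_2 = Pa(L-x)/L  [x>a] = 2·4·(8-(16/3))/8 = 8/3 kN·m
Superposition: M = Σ M_i = 344/9 kN·m ≈ 38.222222 kN·m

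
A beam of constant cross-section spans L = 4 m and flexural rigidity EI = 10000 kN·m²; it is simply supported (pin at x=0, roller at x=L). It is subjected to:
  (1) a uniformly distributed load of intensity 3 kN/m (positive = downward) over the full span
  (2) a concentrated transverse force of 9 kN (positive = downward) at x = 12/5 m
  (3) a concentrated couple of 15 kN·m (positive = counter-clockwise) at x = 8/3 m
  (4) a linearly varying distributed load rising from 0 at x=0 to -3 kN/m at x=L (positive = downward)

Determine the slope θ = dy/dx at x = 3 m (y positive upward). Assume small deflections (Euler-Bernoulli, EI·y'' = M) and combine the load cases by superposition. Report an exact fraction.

θ(3) = 173867/120000000 rad

Load 1 — uniform load w=3 kN/m over full span:
  θ_1 = -w(L³-6Lx²+4x³)/(24EI) = -3·(4³-6·4·3²+4·3³)/(24·10000) = 11/20000 rad
Load 2 — point force P=9 kN at a=12/5 m (b=L-a=8/5):
  θ_2 = -Pa(2L²-6Lx+3x²+a²)/(6LEI)  [x>a] = -9·(12/5)·(2·4²-6·4·3+3·3²+(12/5)²)/(6·4·10000) = 1629/2500000 rad
Load 3 — applied couple M₀=15 kN·m at a=8/3 m (b=L-a=4/3):
  θ_3 = (M₀x²/(2L)-M₀(x-a)+C₁)/EI  [x>a] with C₁=M₀(3b²-L²)/(6L)=-20/3 = (15·3²/(2·4)-15·(3-(8/3))+(-20/3))/10000 = 1/1920 rad
Load 4 — triangular load w₀=-3 kN/m (0→w₀ over full span):
  θ_4 = -w₀(7L⁴-30L²x²+15x⁴)/(360LEI) = -(-3)·(7·4⁴-30·4²·3²+15·3⁴)/(360·4·10000) = -1313/4800000 rad
Superposition: θ = Σ θ_i = 173867/120000000 rad ≈ 0.001449 rad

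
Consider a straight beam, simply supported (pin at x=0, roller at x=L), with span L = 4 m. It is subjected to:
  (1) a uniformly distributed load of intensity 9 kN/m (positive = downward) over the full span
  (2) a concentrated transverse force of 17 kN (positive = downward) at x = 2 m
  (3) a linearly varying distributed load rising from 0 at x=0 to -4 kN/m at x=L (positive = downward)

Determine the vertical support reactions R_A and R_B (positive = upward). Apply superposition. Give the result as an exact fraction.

R_A = 143/6 kN, R_B = 127/6 kN

Load 1 — uniform load w=9 kN/m over full span:
  R_A = wL/2 = 9·4/2 = 18 kN
  R_B = wL/2 = 9·4/2 = 18 kN
Load 2 — point force P=17 kN at a=2 m (b=L-a=2):
  R_A = Pb/L = 17·2/4 = 17/2 kN
  R_B = Pa/L = 17·2/4 = 17/2 kN
Load 3 — triangular load w₀=-4 kN/m (0→w₀ over full span):
  R_A = w₀L/6 = (-4)·4/6 = -8/3 kN
  R_B = w₀L/3 = (-4)·4/3 = -16/3 kN
Superposition: R_A = 143/6 kN, R_B = 127/6 kN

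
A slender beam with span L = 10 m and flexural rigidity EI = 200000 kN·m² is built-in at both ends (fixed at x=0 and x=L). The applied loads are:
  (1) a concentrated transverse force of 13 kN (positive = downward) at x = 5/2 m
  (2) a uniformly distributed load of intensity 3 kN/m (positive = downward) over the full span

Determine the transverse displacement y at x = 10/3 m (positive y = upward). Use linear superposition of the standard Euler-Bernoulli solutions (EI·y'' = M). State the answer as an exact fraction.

y(10/3) = -251/518400 m

Load 1 — point force P=13 kN at a=5/2 m (b=L-a=15/2):
  y_1 = -Pa²(L-x)²(3bL-(3b+a)(L-x))/(6L³EI)  [x>a] = -13·(5/2)²·(10-(10/3))²·(3·(15/2)·10-(3·(15/2)+(5/2))·(10-(10/3)))/(6·10³·200000) = -91/518400 m
Load 2 — uniform load w=3 kN/m over full span:
  y_2 = -wx²(L-x)²/(24EI) = -3·(10/3)²·(10-(10/3))²/(24·200000) = -1/3240 m
Superposition: y = Σ y_i = -251/518400 m ≈ -0.000484 m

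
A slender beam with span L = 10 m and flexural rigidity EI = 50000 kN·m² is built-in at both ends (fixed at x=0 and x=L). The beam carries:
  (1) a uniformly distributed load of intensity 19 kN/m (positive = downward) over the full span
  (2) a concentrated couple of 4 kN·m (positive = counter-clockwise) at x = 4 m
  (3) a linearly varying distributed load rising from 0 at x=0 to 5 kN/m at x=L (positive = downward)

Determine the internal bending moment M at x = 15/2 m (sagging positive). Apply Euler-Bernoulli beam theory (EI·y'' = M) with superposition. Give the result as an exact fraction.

Load 1 — uniform load w=19 kN/m over full span:
  M_1 = wLx/2 - wL²/12 - wx²/2 = 19·10·(15/2)/2 - 19·10²/12 - 19·(15/2)²/2 = 475/24 kN·m
Load 2 — applied couple M₀=4 kN·m at a=4 m (b=L-a=6):
  M_2 = R_Ax - M_A - M₀  [x>a] with R_A=72/125, M_A=12/25 = (72/125)·(15/2) - (12/25) - 4 = -4/25 kN·m
Load 3 — triangular load w₀=5 kN/m (0→w₀ over full span):
  M_3 = 3w₀Lx/20 - w₀L²/30 - w₀x³/(6L) = 3·5·10·(15/2)/20 - 5·10²/30 - 5·(15/2)³/(6·10) = 425/96 kN·m
Superposition: M = Σ M_i = 19247/800 kN·m ≈ 24.058750 kN·m

M(15/2) = 19247/800 kN·m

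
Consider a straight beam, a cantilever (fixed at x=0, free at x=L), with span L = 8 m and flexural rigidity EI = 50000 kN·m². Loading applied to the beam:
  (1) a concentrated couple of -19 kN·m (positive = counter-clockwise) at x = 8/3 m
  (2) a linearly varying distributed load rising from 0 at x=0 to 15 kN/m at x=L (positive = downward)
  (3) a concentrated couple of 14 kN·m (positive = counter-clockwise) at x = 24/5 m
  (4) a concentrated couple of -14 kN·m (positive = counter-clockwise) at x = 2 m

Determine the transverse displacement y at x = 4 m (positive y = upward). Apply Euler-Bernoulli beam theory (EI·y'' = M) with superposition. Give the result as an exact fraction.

Load 1 — applied couple M₀=-19 kN·m at a=8/3 m (b=L-a=16/3):
  y_1 = M₀a(2x-a)/(2EI)  [x>a] = (-19)·(8/3)·(2·4-(8/3))/(2·50000) = -76/28125 m
Load 2 — triangular load w₀=15 kN/m (0→w₀ over full span):
  y_2 = (w₀Lx³/12-w₀L²x²/6-w₀x⁵/(120L))/EI = (15·8·4³/12-15·8²·4²/6-15·4⁵/(120·8))/50000 = -121/3125 m
Load 3 — applied couple M₀=14 kN·m at a=24/5 m (b=L-a=16/5):
  y_3 = M₀x²/(2EI)  [x≤a] = 14·4²/(2·50000) = 7/3125 m
Load 4 — applied couple M₀=-14 kN·m at a=2 m (b=L-a=6):
  y_4 = M₀a(2x-a)/(2EI)  [x>a] = (-14)·2·(2·4-2)/(2·50000) = -21/12500 m
Superposition: y = Σ y_i = -4597/112500 m ≈ -0.040862 m

y(4) = -4597/112500 m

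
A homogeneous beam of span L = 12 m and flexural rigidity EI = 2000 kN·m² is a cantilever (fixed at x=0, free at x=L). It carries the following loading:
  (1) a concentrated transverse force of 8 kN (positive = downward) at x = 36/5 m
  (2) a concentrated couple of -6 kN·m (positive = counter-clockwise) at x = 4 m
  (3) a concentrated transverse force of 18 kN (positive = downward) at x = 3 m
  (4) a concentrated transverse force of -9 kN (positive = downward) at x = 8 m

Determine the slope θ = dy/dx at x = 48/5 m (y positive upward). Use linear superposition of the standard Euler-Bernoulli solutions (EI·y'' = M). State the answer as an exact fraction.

θ(48/5) = -609/50000 rad

Load 1 — point force P=8 kN at a=36/5 m (b=L-a=24/5):
  θ_1 = -Pa²/(2EI)  [x>a] = -8·(36/5)²/(2·2000) = -324/3125 rad
Load 2 — applied couple M₀=-6 kN·m at a=4 m (b=L-a=8):
  θ_2 = M₀a/EI  [x>a] = (-6)·4/2000 = -3/250 rad
Load 3 — point force P=18 kN at a=3 m (b=L-a=9):
  θ_3 = -Pa²/(2EI)  [x>a] = -18·3²/(2·2000) = -81/2000 rad
Load 4 — point force P=-9 kN at a=8 m (b=L-a=4):
  θ_4 = -Pa²/(2EI)  [x>a] = -(-9)·8²/(2·2000) = 18/125 rad
Superposition: θ = Σ θ_i = -609/50000 rad ≈ -0.012180 rad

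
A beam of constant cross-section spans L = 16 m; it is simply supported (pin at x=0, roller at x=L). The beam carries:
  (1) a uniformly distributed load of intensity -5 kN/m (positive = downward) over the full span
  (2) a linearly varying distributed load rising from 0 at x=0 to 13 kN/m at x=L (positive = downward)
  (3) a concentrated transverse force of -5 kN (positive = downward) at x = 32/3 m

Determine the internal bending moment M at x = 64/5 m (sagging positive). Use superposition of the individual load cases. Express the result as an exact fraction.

M(64/5) = 17504/375 kN·m

Load 1 — uniform load w=-5 kN/m over full span:
  M_1 = wx(L-x)/2 = (-5)·(64/5)·(16-(64/5))/2 = -512/5 kN·m
Load 2 — triangular load w₀=13 kN/m (0→w₀ over full span):
  M_2 = w₀Lx/6 - w₀x³/(6L) = 13·16·(64/5)/6 - 13·(64/5)³/(6·16) = 19968/125 kN·m
Load 3 — point force P=-5 kN at a=32/3 m (b=L-a=16/3):
  M_3 = Pa(L-x)/L  [x>a] = (-5)·(32/3)·(16-(64/5))/16 = -32/3 kN·m
Superposition: M = Σ M_i = 17504/375 kN·m ≈ 46.677333 kN·m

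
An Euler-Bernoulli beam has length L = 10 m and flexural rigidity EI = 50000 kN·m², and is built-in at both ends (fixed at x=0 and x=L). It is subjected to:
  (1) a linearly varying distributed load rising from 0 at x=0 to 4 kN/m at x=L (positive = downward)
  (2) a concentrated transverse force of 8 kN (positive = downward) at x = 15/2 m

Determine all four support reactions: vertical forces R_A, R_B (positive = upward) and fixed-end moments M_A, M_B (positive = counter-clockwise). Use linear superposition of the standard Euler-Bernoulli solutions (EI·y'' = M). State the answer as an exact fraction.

Load 1 — triangular load w₀=4 kN/m (0→w₀ over full span):
  R_A = 3w₀L/20 = 3·4·10/20 = 6 kN
  M_A = w₀L²/30 = 4·10²/30 = 40/3 kN·m
  R_B = 7w₀L/20 = 7·4·10/20 = 14 kN
  M_B = -w₀L²/20 = -4·10²/20 = -20 kN·m
Load 2 — point force P=8 kN at a=15/2 m (b=L-a=5/2):
  R_A = Pb²(3a+b)/L³ = 8·(5/2)²·(3·(15/2)+(5/2))/10³ = 5/4 kN
  M_A = Pab²/L² = 8·(15/2)·(5/2)²/10² = 15/4 kN·m
  R_B = Pa²(a+3b)/L³ = 8·(15/2)²·((15/2)+3·(5/2))/10³ = 27/4 kN
  M_B = -Pa²b/L² = -8·(15/2)²·(5/2)/10² = -45/4 kN·m
Superposition: R_A = 29/4 kN, M_A = 205/12 kN·m, R_B = 83/4 kN, M_B = -125/4 kN·m

R_A = 29/4 kN, M_A = 205/12 kN·m, R_B = 83/4 kN, M_B = -125/4 kN·m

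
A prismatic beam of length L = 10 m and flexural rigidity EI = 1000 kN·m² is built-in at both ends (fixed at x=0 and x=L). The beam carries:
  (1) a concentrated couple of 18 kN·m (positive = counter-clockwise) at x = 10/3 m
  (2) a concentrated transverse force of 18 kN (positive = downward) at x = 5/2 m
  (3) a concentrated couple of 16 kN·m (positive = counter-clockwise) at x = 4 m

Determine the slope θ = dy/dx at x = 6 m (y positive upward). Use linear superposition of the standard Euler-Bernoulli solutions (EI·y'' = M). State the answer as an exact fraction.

θ(6) = 2201/500000 rad

Load 1 — applied couple M₀=18 kN·m at a=10/3 m (b=L-a=20/3):
  θ_1 = (R_Ax²/2 - M_Ax - M₀(x-a))/EI  [x>a] with R_A=12/5, M_A=0 = ((12/5)·6²/2 - 0·6 - 18·(6-(10/3)))/1000 = -3/625 rad
Load 2 — point force P=18 kN at a=5/2 m (b=L-a=15/2):
  θ_2 = Pa²(L-x)(2bL-(3b+a)(L-x))/(2L³EI)  [x>a] = 18·(5/2)²·(10-6)·(2·(15/2)·10-(3·(15/2)+(5/2))·(10-6))/(2·10³·1000) = 9/800 rad
Load 3 — applied couple M₀=16 kN·m at a=4 m (b=L-a=6):
  θ_3 = (R_Ax²/2 - M_Ax - M₀(x-a))/EI  [x>a] with R_A=288/125, M_A=48/25 = ((288/125)·6²/2 - (48/25)·6 - 16·(6-4))/1000 = -32/15625 rad
Superposition: θ = Σ θ_i = 2201/500000 rad ≈ 0.004402 rad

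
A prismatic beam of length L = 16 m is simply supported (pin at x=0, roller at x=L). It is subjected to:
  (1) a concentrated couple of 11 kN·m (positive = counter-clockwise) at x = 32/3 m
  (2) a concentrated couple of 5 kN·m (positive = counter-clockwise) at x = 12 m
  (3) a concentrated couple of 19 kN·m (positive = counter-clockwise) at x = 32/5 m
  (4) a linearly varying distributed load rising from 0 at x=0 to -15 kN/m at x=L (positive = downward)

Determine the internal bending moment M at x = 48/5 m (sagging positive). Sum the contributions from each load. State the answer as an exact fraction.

Load 1 — applied couple M₀=11 kN·m at a=32/3 m (b=L-a=16/3):
  M_1 = M₀x/L  [x≤a] = 11·(48/5)/16 = 33/5 kN·m
Load 2 — applied couple M₀=5 kN·m at a=12 m (b=L-a=4):
  M_2 = M₀x/L  [x≤a] = 5·(48/5)/16 = 3 kN·m
Load 3 — applied couple M₀=19 kN·m at a=32/5 m (b=L-a=48/5):
  M_3 = M₀x/L - M₀  [x>a] = 19·(48/5)/16 - 19 = -38/5 kN·m
Load 4 — triangular load w₀=-15 kN/m (0→w₀ over full span):
  M_4 = w₀Lx/6 - w₀x³/(6L) = (-15)·16·(48/5)/6 - (-15)·(48/5)³/(6·16) = -6144/25 kN·m
Superposition: M = Σ M_i = -6094/25 kN·m ≈ -243.760000 kN·m

M(48/5) = -6094/25 kN·m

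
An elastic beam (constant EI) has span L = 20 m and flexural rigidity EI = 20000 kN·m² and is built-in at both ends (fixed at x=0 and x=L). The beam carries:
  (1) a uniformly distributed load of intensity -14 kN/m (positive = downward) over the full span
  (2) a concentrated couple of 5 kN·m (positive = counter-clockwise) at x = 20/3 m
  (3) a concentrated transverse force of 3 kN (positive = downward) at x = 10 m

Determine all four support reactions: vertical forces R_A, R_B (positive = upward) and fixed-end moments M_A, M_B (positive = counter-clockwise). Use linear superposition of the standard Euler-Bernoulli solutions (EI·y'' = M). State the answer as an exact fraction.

Load 1 — uniform load w=-14 kN/m over full span:
  R_A = wL/2 = (-14)·20/2 = -140 kN
  M_A = wL²/12 = (-14)·20²/12 = -1400/3 kN·m
  R_B = wL/2 = (-14)·20/2 = -140 kN
  M_B = -wL²/12 = -(-14)·20²/12 = 1400/3 kN·m
Load 2 — applied couple M₀=5 kN·m at a=20/3 m (b=L-a=40/3):
  R_A = 6M₀ab/L³ = 6·5·(20/3)·(40/3)/20³ = 1/3 kN
  M_A = M₀b(2a-b)/L² = 5·(40/3)·(2·(20/3)-(40/3))/20² = 0 kN·m
  R_B = -6M₀ab/L³ = -6·5·(20/3)·(40/3)/20³ = -1/3 kN
  M_B = M₀a(2b-a)/L² = 5·(20/3)·(2·(40/3)-(20/3))/20² = 5/3 kN·m
Load 3 — point force P=3 kN at a=10 m (b=L-a=10):
  R_A = Pb²(3a+b)/L³ = 3·10²·(3·10+10)/20³ = 3/2 kN
  M_A = Pab²/L² = 3·10·10²/20² = 15/2 kN·m
  R_B = Pa²(a+3b)/L³ = 3·10²·(10+3·10)/20³ = 3/2 kN
  M_B = -Pa²b/L² = -3·10²·10/20² = -15/2 kN·m
Superposition: R_A = -829/6 kN, M_A = -2755/6 kN·m, R_B = -833/6 kN, M_B = 2765/6 kN·m

R_A = -829/6 kN, M_A = -2755/6 kN·m, R_B = -833/6 kN, M_B = 2765/6 kN·m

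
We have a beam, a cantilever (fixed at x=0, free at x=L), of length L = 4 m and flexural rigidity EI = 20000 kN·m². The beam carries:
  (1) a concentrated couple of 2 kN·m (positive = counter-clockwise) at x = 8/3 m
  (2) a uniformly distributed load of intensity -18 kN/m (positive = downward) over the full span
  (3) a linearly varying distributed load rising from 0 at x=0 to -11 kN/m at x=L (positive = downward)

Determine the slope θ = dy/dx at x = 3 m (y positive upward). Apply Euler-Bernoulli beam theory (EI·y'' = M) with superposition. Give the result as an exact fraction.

θ(3) = 26939/1920000 rad

Load 1 — applied couple M₀=2 kN·m at a=8/3 m (b=L-a=4/3):
  θ_1 = M₀a/EI  [x>a] = 2·(8/3)/20000 = 1/3750 rad
Load 2 — uniform load w=-18 kN/m over full span:
  θ_2 = -wx(x²-3Lx+3L²)/(6EI) = -(-18)·3·(3²-3·4·3+3·4²)/(6·20000) = 189/20000 rad
Load 3 — triangular load w₀=-11 kN/m (0→w₀ over full span):
  θ_3 = (w₀Lx²/4-w₀L²x/3-w₀x⁴/(24L))/EI = ((-11)·4·3²/4-(-11)·4²·3/3-(-11)·3⁴/(24·4))/20000 = 2761/640000 rad
Superposition: θ = Σ θ_i = 26939/1920000 rad ≈ 0.014031 rad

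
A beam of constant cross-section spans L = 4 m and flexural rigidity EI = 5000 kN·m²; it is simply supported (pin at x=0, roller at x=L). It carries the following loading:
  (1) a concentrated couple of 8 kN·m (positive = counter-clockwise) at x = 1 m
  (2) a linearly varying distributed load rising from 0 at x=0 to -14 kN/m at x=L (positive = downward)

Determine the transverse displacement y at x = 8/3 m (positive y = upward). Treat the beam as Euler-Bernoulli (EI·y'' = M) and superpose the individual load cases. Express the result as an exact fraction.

y(8/3) = 4717/911250 m

Load 1 — applied couple M₀=8 kN·m at a=1 m (b=L-a=3):
  y_1 = (M₀x³/(6L)-M₀(x-a)²/2+C₁x)/EI  [x>a] with C₁=M₀(3b²-L²)/(6L)=11/3 = (8·(8/3)³/(6·4)-8·((8/3)-1)²/2+(11/3)·(8/3))/5000 = 101/101250 m
Load 2 — triangular load w₀=-14 kN/m (0→w₀ over full span):
  y_2 = -w₀x(7L⁴-10L²x²+3x⁴)/(360LEI) = -(-14)·(8/3)·(7·4⁴-10·4²·(8/3)²+3·(8/3)⁴)/(360·4·5000) = 1904/455625 m
Superposition: y = Σ y_i = 4717/911250 m ≈ 0.005176 m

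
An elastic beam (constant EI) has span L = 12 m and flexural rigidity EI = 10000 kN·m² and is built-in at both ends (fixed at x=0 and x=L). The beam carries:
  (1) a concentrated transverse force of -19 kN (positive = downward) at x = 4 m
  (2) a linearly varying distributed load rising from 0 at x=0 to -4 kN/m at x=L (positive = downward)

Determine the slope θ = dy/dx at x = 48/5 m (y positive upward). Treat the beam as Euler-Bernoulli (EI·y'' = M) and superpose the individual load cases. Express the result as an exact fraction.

Load 1 — point force P=-19 kN at a=4 m (b=L-a=8):
  θ_1 = Pa²(L-x)(2bL-(3b+a)(L-x))/(2L³EI)  [x>a] = (-19)·4²·(12-(48/5))·(2·8·12-(3·8+4)·(12-(48/5)))/(2·12³·10000) = -247/93750 rad
Load 2 — triangular load w₀=-4 kN/m (0→w₀ over full span):
  θ_2 = -w₀(2x(L-x)(L-2x)(x+2L)+x²(L-x)²)/(120LEI) = -(-4)·(2·(48/5)·(12-(48/5))·(12-2·(48/5))·((48/5)+2·12)+(48/5)²·(12-(48/5))²)/(120·12·10000) = -1152/390625 rad
Superposition: θ = Σ θ_i = -13087/2343750 rad ≈ -0.005584 rad

θ(48/5) = -13087/2343750 rad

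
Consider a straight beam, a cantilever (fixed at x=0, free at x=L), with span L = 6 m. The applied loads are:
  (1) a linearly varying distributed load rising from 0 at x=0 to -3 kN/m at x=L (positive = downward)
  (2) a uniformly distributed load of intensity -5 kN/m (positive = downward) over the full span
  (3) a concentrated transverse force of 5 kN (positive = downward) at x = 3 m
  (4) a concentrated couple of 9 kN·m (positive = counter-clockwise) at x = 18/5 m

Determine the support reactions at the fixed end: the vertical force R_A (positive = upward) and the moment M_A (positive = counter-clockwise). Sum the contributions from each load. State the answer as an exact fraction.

R_A = -34 kN, M_A = -120 kN·m

Load 1 — triangular load w₀=-3 kN/m (0→w₀ over full span):
  R_A = w₀L/2 = (-3)·6/2 = -9 kN
  M_A = w₀L²/3 = (-3)·6²/3 = -36 kN·m
Load 2 — uniform load w=-5 kN/m over full span:
  R_A = wL = (-5)·6 = -30 kN
  M_A = wL²/2 = (-5)·6²/2 = -90 kN·m
Load 3 — point force P=5 kN at a=3 m (b=L-a=3):
  R_A = P = 5 kN
  M_A = Pa = 5·3 = 15 kN·m
Load 4 — applied couple M₀=9 kN·m at a=18/5 m (b=L-a=12/5):
  R_A = 0 kN
  M_A = -M₀ = -9 kN·m
Superposition: R_A = -34 kN, M_A = -120 kN·m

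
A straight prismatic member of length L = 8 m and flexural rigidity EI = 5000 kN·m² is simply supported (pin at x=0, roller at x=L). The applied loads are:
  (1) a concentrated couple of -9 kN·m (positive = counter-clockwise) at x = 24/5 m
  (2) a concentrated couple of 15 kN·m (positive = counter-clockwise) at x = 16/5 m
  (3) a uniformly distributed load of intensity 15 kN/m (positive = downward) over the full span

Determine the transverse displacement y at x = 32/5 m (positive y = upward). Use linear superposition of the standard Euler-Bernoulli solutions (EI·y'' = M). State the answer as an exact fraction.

y(32/5) = -7148/78125 m

Load 1 — applied couple M₀=-9 kN·m at a=24/5 m (b=L-a=16/5):
  y_1 = (M₀x³/(6L)-M₀(x-a)²/2+C₁x)/EI  [x>a] with C₁=M₀(3b²-L²)/(6L)=156/25 = ((-9)·(32/5)³/(6·8)-(-9)·((32/5)-(24/5))²/2+(156/25)·(32/5))/5000 = 36/78125 m
Load 2 — applied couple M₀=15 kN·m at a=16/5 m (b=L-a=24/5):
  y_2 = (M₀x³/(6L)-M₀(x-a)²/2+C₁x)/EI  [x>a] with C₁=M₀(3b²-L²)/(6L)=8/5 = (15·(32/5)³/(6·8)-15·((32/5)-(16/5))²/2+(8/5)·(32/5))/5000 = 48/15625 m
Load 3 — uniform load w=15 kN/m over full span:
  y_3 = -wx(L³-2Lx²+x³)/(24EI) = -15·(32/5)·(8³-2·8·(32/5)²+(32/5)³)/(24·5000) = -7424/78125 m
Superposition: y = Σ y_i = -7148/78125 m ≈ -0.091494 m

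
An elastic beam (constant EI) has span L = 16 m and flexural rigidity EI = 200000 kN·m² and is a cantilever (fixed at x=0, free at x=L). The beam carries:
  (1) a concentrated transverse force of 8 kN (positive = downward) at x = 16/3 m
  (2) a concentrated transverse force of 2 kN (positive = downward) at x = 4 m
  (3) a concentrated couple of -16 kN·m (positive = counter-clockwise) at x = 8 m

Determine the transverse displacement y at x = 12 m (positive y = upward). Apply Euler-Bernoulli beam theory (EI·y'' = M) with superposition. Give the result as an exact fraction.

y(12) = -2984/253125 m

Load 1 — point force P=8 kN at a=16/3 m (b=L-a=32/3):
  y_1 = -Pa²(3x-a)/(6EI)  [x>a] = -8·(16/3)²·(3·12-(16/3))/(6·200000) = -1472/253125 m
Load 2 — point force P=2 kN at a=4 m (b=L-a=12):
  y_2 = -Pa²(3x-a)/(6EI)  [x>a] = -2·4²·(3·12-4)/(6·200000) = -8/9375 m
Load 3 — applied couple M₀=-16 kN·m at a=8 m (b=L-a=8):
  y_3 = M₀a(2x-a)/(2EI)  [x>a] = (-16)·8·(2·12-8)/(2·200000) = -16/3125 m
Superposition: y = Σ y_i = -2984/253125 m ≈ -0.011789 m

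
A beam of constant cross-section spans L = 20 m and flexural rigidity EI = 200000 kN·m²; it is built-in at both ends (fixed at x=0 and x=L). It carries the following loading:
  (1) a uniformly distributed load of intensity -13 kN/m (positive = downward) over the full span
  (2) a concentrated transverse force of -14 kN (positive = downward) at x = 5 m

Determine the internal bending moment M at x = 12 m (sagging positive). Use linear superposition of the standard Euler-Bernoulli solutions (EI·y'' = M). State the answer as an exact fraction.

Load 1 — uniform load w=-13 kN/m over full span:
  M_1 = wLx/2 - wL²/12 - wx²/2 = (-13)·20·12/2 - (-13)·20²/12 - (-13)·12²/2 = -572/3 kN·m
Load 2 — point force P=-14 kN at a=5 m (b=L-a=15):
  M_2 = Pa²(a+3b)(L-x)/L³ - Pa²b/L²  [x>a] = (-14)·5²·(5+3·15)·(20-12)/20³ - (-14)·5²·15/20² = -35/8 kN·m
Superposition: M = Σ M_i = -4681/24 kN·m ≈ -195.041667 kN·m

M(12) = -4681/24 kN·m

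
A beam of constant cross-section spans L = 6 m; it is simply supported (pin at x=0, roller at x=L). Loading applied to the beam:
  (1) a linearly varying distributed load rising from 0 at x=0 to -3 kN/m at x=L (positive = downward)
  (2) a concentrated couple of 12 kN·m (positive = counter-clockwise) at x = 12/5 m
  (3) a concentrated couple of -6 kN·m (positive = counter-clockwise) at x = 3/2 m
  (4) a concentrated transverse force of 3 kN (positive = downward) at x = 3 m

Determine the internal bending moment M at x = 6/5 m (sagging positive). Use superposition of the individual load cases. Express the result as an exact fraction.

M(6/5) = -57/125 kN·m

Load 1 — triangular load w₀=-3 kN/m (0→w₀ over full span):
  M_1 = w₀Lx/6 - w₀x³/(6L) = (-3)·6·(6/5)/6 - (-3)·(6/5)³/(6·6) = -432/125 kN·m
Load 2 — applied couple M₀=12 kN·m at a=12/5 m (b=L-a=18/5):
  M_2 = M₀x/L  [x≤a] = 12·(6/5)/6 = 12/5 kN·m
Load 3 — applied couple M₀=-6 kN·m at a=3/2 m (b=L-a=9/2):
  M_3 = M₀x/L  [x≤a] = (-6)·(6/5)/6 = -6/5 kN·m
Load 4 — point force P=3 kN at a=3 m (b=L-a=3):
  M_4 = Pbx/L  [x≤a] = 3·3·(6/5)/6 = 9/5 kN·m
Superposition: M = Σ M_i = -57/125 kN·m ≈ -0.456000 kN·m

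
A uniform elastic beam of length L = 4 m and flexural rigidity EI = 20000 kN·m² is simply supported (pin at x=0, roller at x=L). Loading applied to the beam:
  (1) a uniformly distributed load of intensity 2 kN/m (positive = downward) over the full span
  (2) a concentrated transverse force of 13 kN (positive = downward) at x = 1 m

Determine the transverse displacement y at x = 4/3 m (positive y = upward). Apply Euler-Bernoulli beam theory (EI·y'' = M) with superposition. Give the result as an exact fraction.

y(4/3) = -4177/4860000 m

Load 1 — uniform load w=2 kN/m over full span:
  y_1 = -wx(L³-2Lx²+x³)/(24EI) = -2·(4/3)·(4³-2·4·(4/3)²+(4/3)³)/(24·20000) = -44/151875 m
Load 2 — point force P=13 kN at a=1 m (b=L-a=3):
  y_2 = -Pa(L-x)(2Lx-a²-x²)/(6LEI)  [x>a] = -13·1·(4-(4/3))·(2·4·(4/3)-1²-(4/3)²)/(6·4·20000) = -923/1620000 m
Superposition: y = Σ y_i = -4177/4860000 m ≈ -0.000859 m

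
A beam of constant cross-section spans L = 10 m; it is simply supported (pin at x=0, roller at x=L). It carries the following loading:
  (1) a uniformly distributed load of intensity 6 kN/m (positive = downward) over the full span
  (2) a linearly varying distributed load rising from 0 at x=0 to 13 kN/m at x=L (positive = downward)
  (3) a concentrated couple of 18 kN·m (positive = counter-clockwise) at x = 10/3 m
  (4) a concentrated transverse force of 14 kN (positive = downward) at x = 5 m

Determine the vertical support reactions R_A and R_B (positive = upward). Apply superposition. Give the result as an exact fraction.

R_A = 907/15 kN, R_B = 1178/15 kN

Load 1 — uniform load w=6 kN/m over full span:
  R_A = wL/2 = 6·10/2 = 30 kN
  R_B = wL/2 = 6·10/2 = 30 kN
Load 2 — triangular load w₀=13 kN/m (0→w₀ over full span):
  R_A = w₀L/6 = 13·10/6 = 65/3 kN
  R_B = w₀L/3 = 13·10/3 = 130/3 kN
Load 3 — applied couple M₀=18 kN·m at a=10/3 m (b=L-a=20/3):
  R_A = M₀/L = 18/10 = 9/5 kN
  R_B = -M₀/L = -18/10 = -9/5 kN
Load 4 — point force P=14 kN at a=5 m (b=L-a=5):
  R_A = Pb/L = 14·5/10 = 7 kN
  R_B = Pa/L = 14·5/10 = 7 kN
Superposition: R_A = 907/15 kN, R_B = 1178/15 kN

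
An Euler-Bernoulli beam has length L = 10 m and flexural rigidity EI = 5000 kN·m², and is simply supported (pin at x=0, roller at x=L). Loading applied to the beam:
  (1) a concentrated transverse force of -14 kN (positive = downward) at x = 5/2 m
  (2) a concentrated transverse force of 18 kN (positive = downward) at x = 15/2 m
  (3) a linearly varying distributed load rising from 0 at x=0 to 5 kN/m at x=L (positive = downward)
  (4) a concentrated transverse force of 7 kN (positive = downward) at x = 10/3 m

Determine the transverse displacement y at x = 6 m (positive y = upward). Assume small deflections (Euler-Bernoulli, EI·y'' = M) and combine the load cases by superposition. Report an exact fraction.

y(6) = -1644541/16200000 m

Load 1 — point force P=-14 kN at a=5/2 m (b=L-a=15/2):
  y_1 = -Pa(L-x)(2Lx-a²-x²)/(6LEI)  [x>a] = -(-14)·(5/2)·(10-6)·(2·10·6-(5/2)²-6²)/(6·10·5000) = 2177/60000 m
Load 2 — point force P=18 kN at a=15/2 m (b=L-a=5/2):
  y_2 = -Pbx(L²-b²-x²)/(6LEI)  [x≤a] = -18·(5/2)·6·(10²-(5/2)²-6²)/(6·10·5000) = -2079/40000 m
Load 3 — triangular load w₀=5 kN/m (0→w₀ over full span):
  y_3 = -w₀x(7L⁴-10L²x²+3x⁴)/(360LEI) = -5·6·(7·10⁴-10·10²·6²+3·6⁴)/(360·10·5000) = -592/9375 m
Load 4 — point force P=7 kN at a=10/3 m (b=L-a=20/3):
  y_4 = -Pa(L-x)(2Lx-a²-x²)/(6LEI)  [x>a] = -7·(10/3)·(10-6)·(2·10·6-(10/3)²-6²)/(6·10·5000) = -1148/50625 m
Superposition: y = Σ y_i = -1644541/16200000 m ≈ -0.101515 m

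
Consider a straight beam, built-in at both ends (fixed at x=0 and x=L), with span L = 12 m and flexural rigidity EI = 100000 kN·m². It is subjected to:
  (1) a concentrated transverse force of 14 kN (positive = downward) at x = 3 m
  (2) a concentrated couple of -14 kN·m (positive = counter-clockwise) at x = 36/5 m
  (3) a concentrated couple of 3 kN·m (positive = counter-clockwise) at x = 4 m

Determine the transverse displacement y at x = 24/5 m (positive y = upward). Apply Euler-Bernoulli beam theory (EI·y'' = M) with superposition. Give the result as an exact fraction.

y(24/5) = -131913/312500000 m

Load 1 — point force P=14 kN at a=3 m (b=L-a=9):
  y_1 = -Pa²(L-x)²(3bL-(3b+a)(L-x))/(6L³EI)  [x>a] = -14·3²·(12-(24/5))²·(3·9·12-(3·9+3)·(12-(24/5)))/(6·12³·100000) = -1701/2500000 m
Load 2 — applied couple M₀=-14 kN·m at a=36/5 m (b=L-a=24/5):
  y_2 = (R_Ax³/6 - M_Ax²/2)/EI  [x≤a] with R_A=-42/25, M_A=-112/25 = ((-42/25)·(24/5)³/6 - (-112/25)·(24/5)²/2)/100000 = 2016/9765625 m
Load 3 — applied couple M₀=3 kN·m at a=4 m (b=L-a=8):
  y_3 = (R_Ax³/6 - M_Ax²/2 - M₀(x-a)²/2)/EI  [x>a] with R_A=1/3, M_A=0 = ((1/3)·(24/5)³/6 - 0·(24/5)²/2 - 3·((24/5)-4)²/2)/100000 = 81/1562500 m
Superposition: y = Σ y_i = -131913/312500000 m ≈ -0.000422 m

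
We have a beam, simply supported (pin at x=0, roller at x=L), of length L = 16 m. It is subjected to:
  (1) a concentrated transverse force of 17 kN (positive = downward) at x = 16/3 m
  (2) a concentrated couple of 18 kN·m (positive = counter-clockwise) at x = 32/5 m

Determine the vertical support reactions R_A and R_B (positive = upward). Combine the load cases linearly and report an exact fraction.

Load 1 — point force P=17 kN at a=16/3 m (b=L-a=32/3):
  R_A = Pb/L = 17·(32/3)/16 = 34/3 kN
  R_B = Pa/L = 17·(16/3)/16 = 17/3 kN
Load 2 — applied couple M₀=18 kN·m at a=32/5 m (b=L-a=48/5):
  R_A = M₀/L = 18/16 = 9/8 kN
  R_B = -M₀/L = -18/16 = -9/8 kN
Superposition: R_A = 299/24 kN, R_B = 109/24 kN

R_A = 299/24 kN, R_B = 109/24 kN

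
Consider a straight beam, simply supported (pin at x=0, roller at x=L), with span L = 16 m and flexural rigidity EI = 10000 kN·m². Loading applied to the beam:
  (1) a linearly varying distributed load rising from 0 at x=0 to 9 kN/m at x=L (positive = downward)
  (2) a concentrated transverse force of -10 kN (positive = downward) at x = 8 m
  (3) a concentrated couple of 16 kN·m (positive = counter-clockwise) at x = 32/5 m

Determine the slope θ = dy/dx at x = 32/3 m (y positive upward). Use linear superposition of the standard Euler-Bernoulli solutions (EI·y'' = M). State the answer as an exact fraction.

θ(32/3) = 10474/421875 rad

Load 1 — triangular load w₀=9 kN/m (0→w₀ over full span):
  θ_1 = -w₀(7L⁴-30L²x²+15x⁴)/(360LEI) = -9·(7·16⁴-30·16²·(32/3)²+15·(32/3)⁴)/(360·16·10000) = 2912/84375 rad
Load 2 — point force P=-10 kN at a=8 m (b=L-a=8):
  θ_2 = -Pa(2L²-6Lx+3x²+a²)/(6LEI)  [x>a] = -(-10)·8·(2·16²-6·16·(32/3)+3·(32/3)²+8²)/(6·16·10000) = -2/225 rad
Load 3 — applied couple M₀=16 kN·m at a=32/5 m (b=L-a=48/5):
  θ_3 = (M₀x²/(2L)-M₀(x-a)+C₁)/EI  [x>a] with C₁=M₀(3b²-L²)/(6L)=256/75 = (16·(32/3)²/(2·16)-16·((32/3)-(32/5))+(256/75))/10000 = -112/140625 rad
Superposition: θ = Σ θ_i = 10474/421875 rad ≈ 0.024827 rad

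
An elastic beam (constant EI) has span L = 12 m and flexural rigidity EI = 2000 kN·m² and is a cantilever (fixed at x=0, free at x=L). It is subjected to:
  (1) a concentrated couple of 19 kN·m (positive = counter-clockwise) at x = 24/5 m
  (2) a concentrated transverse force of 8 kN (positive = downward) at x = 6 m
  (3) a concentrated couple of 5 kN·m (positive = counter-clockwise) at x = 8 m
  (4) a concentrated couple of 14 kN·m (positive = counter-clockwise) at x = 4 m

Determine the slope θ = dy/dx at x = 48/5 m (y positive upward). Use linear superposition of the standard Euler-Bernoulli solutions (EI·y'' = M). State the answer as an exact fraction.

θ(48/5) = 27/1250 rad

Load 1 — applied couple M₀=19 kN·m at a=24/5 m (b=L-a=36/5):
  θ_1 = M₀a/EI  [x>a] = 19·(24/5)/2000 = 57/1250 rad
Load 2 — point force P=8 kN at a=6 m (b=L-a=6):
  θ_2 = -Pa²/(2EI)  [x>a] = -8·6²/(2·2000) = -9/125 rad
Load 3 — applied couple M₀=5 kN·m at a=8 m (b=L-a=4):
  θ_3 = M₀a/EI  [x>a] = 5·8/2000 = 1/50 rad
Load 4 — applied couple M₀=14 kN·m at a=4 m (b=L-a=8):
  θ_4 = M₀a/EI  [x>a] = 14·4/2000 = 7/250 rad
Superposition: θ = Σ θ_i = 27/1250 rad ≈ 0.021600 rad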